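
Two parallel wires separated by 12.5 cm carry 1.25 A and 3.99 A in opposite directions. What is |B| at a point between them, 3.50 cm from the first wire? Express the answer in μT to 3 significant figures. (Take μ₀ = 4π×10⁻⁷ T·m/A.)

B ≈ 16.0 μT

Each long wire gives B = μ₀I/(2πd). Distances are d₁ = 0.035 m and d₂ = 0.09 m.
B₁ = 7.14×10⁻⁶ T, B₂ = 8.87×10⁻⁶ T.
Between antiparallel currents both contributions point the same way, so they add. B = B₁ + B₂ = 7.14×10⁻⁶ + 8.87×10⁻⁶ = 1.60×10⁻⁵ T.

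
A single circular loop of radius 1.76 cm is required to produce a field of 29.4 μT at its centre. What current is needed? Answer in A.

At the centre of a circular loop B = μ₀I/(2R), so I = 2RB/μ₀.
With R = 0.0176 m, I = 2 × 0.0176 × 2.94×10⁻⁵ / (4π×10⁻⁷) = 0.824 A.

I ≈ 0.824 A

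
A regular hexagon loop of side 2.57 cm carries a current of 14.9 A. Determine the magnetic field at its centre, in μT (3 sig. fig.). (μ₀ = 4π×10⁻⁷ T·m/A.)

B ≈ 402 μT

Each side is a finite straight segment at perpendicular distance d = a/(2 tan(π/6)) = 0.02226 m from the centre, with end-angles ±π/6.
One side contributes B₁ = (μ₀I/4πd)·2 sin(π/6) = 6.69×10⁻⁵ T.
All 6 sides add in the same direction: B = 6 × 6.69×10⁻⁵ = 4.02×10⁻⁴ T.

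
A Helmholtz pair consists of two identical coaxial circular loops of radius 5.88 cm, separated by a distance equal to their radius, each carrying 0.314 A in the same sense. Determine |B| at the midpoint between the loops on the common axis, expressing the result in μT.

B ≈ 4.80 μT

Each loop contributes B = μ₀IR²/[2(R²+z²)^(3/2)] on the axis, with z measured from that loop.
Loop 1 (z = 0.0294 m): B₁ = 2.40×10⁻⁶ T. Loop 2 (z = 0.0294 m): B₂ = 2.40×10⁻⁶ T.
The fields add: B = B₁ + B₂ = 4.80×10⁻⁶ T.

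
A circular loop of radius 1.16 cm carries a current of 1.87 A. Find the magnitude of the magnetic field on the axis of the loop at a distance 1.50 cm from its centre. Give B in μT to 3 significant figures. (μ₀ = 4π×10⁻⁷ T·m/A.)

On the axis of a circular loop, B = μ₀IR² / [2(R²+z²)^(3/2)].
R² + z² = (0.0116)² + (0.015)² = 0.0003596 m², and (R²+z²)^(3/2) = 6.82×10⁻⁶ m³.
B = (4π×10⁻⁷ × 1.87 × 0.0001346) / (2 × 6.82×10⁻⁶) = 2.32×10⁻⁵ T.

B ≈ 23.2 μT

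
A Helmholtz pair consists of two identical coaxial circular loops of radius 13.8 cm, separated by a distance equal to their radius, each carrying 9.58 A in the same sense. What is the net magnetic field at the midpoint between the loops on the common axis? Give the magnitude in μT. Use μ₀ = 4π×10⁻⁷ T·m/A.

B ≈ 62.4 μT

Each loop contributes B = μ₀IR²/[2(R²+z²)^(3/2)] on the axis, with z measured from that loop.
Loop 1 (z = 0.069 m): B₁ = 3.12×10⁻⁵ T. Loop 2 (z = 0.069 m): B₂ = 3.12×10⁻⁵ T.
The fields add: B = B₁ + B₂ = 6.24×10⁻⁵ T.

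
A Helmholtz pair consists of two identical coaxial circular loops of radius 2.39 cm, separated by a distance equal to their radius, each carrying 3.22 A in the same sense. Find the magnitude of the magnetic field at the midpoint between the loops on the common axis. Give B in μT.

Each loop contributes B = μ₀IR²/[2(R²+z²)^(3/2)] on the axis, with z measured from that loop.
Loop 1 (z = 0.01195 m): B₁ = 6.06×10⁻⁵ T. Loop 2 (z = 0.01195 m): B₂ = 6.06×10⁻⁵ T.
The fields add: B = B₁ + B₂ = 1.21×10⁻⁴ T.

B ≈ 121 μT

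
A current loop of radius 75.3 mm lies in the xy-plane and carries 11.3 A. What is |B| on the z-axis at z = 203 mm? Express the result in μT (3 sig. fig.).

B ≈ 3.97 μT

On the axis of a circular loop, B = μ₀IR² / [2(R²+z²)^(3/2)].
R² + z² = (0.0753)² + (0.203)² = 0.04688 m², and (R²+z²)^(3/2) = 1.02×10⁻² m³.
B = (4π×10⁻⁷ × 11.3 × 0.00567) / (2 × 1.02×10⁻²) = 3.97×10⁻⁶ T.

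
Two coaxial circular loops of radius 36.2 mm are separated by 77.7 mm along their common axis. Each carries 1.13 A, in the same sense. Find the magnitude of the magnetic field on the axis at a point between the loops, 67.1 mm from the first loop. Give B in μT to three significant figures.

B ≈ 19.4 μT

Each loop contributes B = μ₀IR²/[2(R²+z²)^(3/2)] on the axis, with z measured from that loop.
Loop 1 (z = 0.0671 m): B₁ = 2.10×10⁻⁶ T. Loop 2 (z = 0.0106 m): B₂ = 1.73×10⁻⁵ T.
The fields add: B = B₁ + B₂ = 1.94×10⁻⁵ T.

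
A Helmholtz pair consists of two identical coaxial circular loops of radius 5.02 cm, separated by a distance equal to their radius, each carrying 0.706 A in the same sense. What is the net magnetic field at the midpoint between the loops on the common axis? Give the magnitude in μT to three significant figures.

Each loop contributes B = μ₀IR²/[2(R²+z²)^(3/2)] on the axis, with z measured from that loop.
Loop 1 (z = 0.0251 m): B₁ = 6.32×10⁻⁶ T. Loop 2 (z = 0.0251 m): B₂ = 6.32×10⁻⁶ T.
The fields add: B = B₁ + B₂ = 1.26×10⁻⁵ T.

B ≈ 12.6 μT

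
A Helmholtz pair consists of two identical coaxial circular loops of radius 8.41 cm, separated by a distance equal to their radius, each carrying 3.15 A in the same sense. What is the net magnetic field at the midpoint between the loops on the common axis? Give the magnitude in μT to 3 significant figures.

B ≈ 33.7 μT

Each loop contributes B = μ₀IR²/[2(R²+z²)^(3/2)] on the axis, with z measured from that loop.
Loop 1 (z = 0.04205 m): B₁ = 1.68×10⁻⁵ T. Loop 2 (z = 0.04205 m): B₂ = 1.68×10⁻⁵ T.
The fields add: B = B₁ + B₂ = 3.37×10⁻⁵ T.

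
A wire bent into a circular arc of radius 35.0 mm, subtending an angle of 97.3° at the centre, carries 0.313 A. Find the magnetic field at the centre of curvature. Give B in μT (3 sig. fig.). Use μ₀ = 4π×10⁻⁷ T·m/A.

The Biot–Savart field of a circular arc at its centre is B = μ₀Iφ/(4πR), with φ = 1.698 rad.
B = (4π×10⁻⁷ × 0.313 × 1.698) / (4π × 0.035) = 1.52×10⁻⁶ T.

B ≈ 1.52 μT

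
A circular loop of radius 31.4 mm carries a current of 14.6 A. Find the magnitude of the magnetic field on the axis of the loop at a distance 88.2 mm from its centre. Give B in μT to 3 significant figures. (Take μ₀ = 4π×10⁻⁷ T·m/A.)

On the axis of a circular loop, B = μ₀IR² / [2(R²+z²)^(3/2)].
R² + z² = (0.0314)² + (0.0882)² = 0.008765 m², and (R²+z²)^(3/2) = 8.21×10⁻⁴ m³.
B = (4π×10⁻⁷ × 14.6 × 0.000986) / (2 × 8.21×10⁻⁴) = 1.10×10⁻⁵ T.

B ≈ 11.0 μT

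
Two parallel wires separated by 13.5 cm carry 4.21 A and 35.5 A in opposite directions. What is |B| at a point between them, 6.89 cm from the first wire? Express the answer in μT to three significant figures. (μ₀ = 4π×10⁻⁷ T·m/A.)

B ≈ 120 μT

Each long wire gives B = μ₀I/(2πd). Distances are d₁ = 0.0689 m and d₂ = 0.0661 m.
B₁ = 1.22×10⁻⁵ T, B₂ = 1.07×10⁻⁴ T.
Between antiparallel currents both contributions point the same way, so they add. B = B₁ + B₂ = 1.22×10⁻⁵ + 1.07×10⁻⁴ = 1.20×10⁻⁴ T.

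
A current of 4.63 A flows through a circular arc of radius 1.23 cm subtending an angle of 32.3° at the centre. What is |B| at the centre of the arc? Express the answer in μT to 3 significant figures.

B ≈ 21.2 μT

The Biot–Savart field of a circular arc at its centre is B = μ₀Iφ/(4πR), with φ = 0.5637 rad.
B = (4π×10⁻⁷ × 4.63 × 0.5637) / (4π × 0.0123) = 2.12×10⁻⁵ T.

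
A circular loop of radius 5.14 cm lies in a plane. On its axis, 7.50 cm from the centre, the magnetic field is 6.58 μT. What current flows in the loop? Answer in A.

On the axis of a loop, B = μ₀IR²/[2(R²+z²)^(3/2)], so I = 2B(R²+z²)^(3/2)/(μ₀R²).
R² + z² = 0.002642 + 0.005625 = 0.008267 m²; raised to 3/2 gives 7.52×10⁻⁴ m³.
I = 2 × 6.58×10⁻⁶ × 7.52×10⁻⁴ / (1.26×10⁻⁶ × 0.002642) = 2.98 A.

I ≈ 2.98 A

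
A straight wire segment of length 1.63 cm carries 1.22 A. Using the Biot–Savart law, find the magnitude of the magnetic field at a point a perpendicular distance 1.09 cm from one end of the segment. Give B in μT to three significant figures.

B ≈ 9.30 μT

For a finite straight segment, B = (μ₀I/4πd)(sinθ₁ + sinθ₂), where θ₁, θ₂ are the angles from the perpendicular to each end.
The perpendicular foot is at one end, so the two end-offsets along the wire are 0 and L = 0.0163 m.
sinθ₁ = 0/√(0²+0.0109²) = 0.0000; sinθ₂ = 0.0163/√(0.0163²+0.0109²) = 0.8313.
B = (4π×10⁻⁷ × 1.22) / (4π × 0.0109) × (0.0000 + 0.8313) = 9.30×10⁻⁶ T.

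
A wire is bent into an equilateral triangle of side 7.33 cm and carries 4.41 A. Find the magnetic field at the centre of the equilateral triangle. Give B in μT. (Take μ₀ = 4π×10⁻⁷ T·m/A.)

Each side is a finite straight segment at perpendicular distance d = a/(2 tan(π/3)) = 0.02116 m from the centre, with end-angles ±π/3.
One side contributes B₁ = (μ₀I/4πd)·2 sin(π/3) = 3.61×10⁻⁵ T.
All 3 sides add in the same direction: B = 3 × 3.61×10⁻⁵ = 1.08×10⁻⁴ T.

B ≈ 108 μT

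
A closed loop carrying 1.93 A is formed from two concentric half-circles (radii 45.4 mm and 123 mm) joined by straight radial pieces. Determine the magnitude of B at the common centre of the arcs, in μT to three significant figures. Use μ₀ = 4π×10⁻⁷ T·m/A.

B ≈ 8.43 μT

The radial connectors point toward the centre, so dl × r̂ = 0 and they contribute nothing.
Each semicircle gives μ₀I/(4R): inner arc 1.34×10⁻⁵ T, outer arc 4.93×10⁻⁶ T.
The two arcs carry current in opposite angular senses, so their fields oppose: B = |1.34×10⁻⁵ − 4.93×10⁻⁶| = 8.43×10⁻⁶ T.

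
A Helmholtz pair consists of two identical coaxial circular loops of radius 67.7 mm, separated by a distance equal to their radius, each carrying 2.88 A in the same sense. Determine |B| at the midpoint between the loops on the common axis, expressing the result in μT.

Each loop contributes B = μ₀IR²/[2(R²+z²)^(3/2)] on the axis, with z measured from that loop.
Loop 1 (z = 0.03385 m): B₁ = 1.91×10⁻⁵ T. Loop 2 (z = 0.03385 m): B₂ = 1.91×10⁻⁵ T.
The fields add: B = B₁ + B₂ = 3.83×10⁻⁵ T.

B ≈ 38.3 μT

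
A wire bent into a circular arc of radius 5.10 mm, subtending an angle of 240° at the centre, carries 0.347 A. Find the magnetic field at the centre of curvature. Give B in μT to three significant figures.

B ≈ 28.5 μT

The Biot–Savart field of a circular arc at its centre is B = μ₀Iφ/(4πR), with φ = 4.189 rad.
B = (4π×10⁻⁷ × 0.347 × 4.189) / (4π × 0.0051) = 2.85×10⁻⁵ T.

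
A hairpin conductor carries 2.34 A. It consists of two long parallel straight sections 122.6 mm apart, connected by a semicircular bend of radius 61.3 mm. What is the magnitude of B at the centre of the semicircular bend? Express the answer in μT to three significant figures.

The semicircular arc contributes B_arc = μ₀I·π/(4πR) = μ₀I/(4R) = 1.20×10⁻⁵ T.
Each semi-infinite lead is at perpendicular distance R = 0.0613 m from the centre, with the perpendicular foot at its near end, so it contributes μ₀I/(4πR); both point the same way, together 7.63×10⁻⁶ T.
Arc and leads all point the same direction: B = 1.20×10⁻⁵ + 7.63×10⁻⁶ = 1.96×10⁻⁵ T.

B ≈ 19.6 μT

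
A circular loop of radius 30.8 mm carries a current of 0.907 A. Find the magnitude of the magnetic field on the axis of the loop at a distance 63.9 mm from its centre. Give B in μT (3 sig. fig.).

B ≈ 1.51 μT

On the axis of a circular loop, B = μ₀IR² / [2(R²+z²)^(3/2)].
R² + z² = (0.0308)² + (0.0639)² = 0.005032 m², and (R²+z²)^(3/2) = 3.57×10⁻⁴ m³.
B = (4π×10⁻⁷ × 0.907 × 0.0009486) / (2 × 3.57×10⁻⁴) = 1.51×10⁻⁶ T.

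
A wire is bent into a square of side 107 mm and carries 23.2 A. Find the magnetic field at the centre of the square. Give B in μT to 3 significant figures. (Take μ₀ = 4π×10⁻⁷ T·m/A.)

Each side is a finite straight segment at perpendicular distance d = a/(2 tan(π/4)) = 0.0535 m from the centre, with end-angles ±π/4.
One side contributes B₁ = (μ₀I/4πd)·2 sin(π/4) = 6.13×10⁻⁵ T.
All 4 sides add in the same direction: B = 4 × 6.13×10⁻⁵ = 2.45×10⁻⁴ T.

B ≈ 245 μT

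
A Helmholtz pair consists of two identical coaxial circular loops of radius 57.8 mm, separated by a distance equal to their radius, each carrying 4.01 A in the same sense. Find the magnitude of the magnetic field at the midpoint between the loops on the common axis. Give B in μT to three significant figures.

B ≈ 62.4 μT

Each loop contributes B = μ₀IR²/[2(R²+z²)^(3/2)] on the axis, with z measured from that loop.
Loop 1 (z = 0.0289 m): B₁ = 3.12×10⁻⁵ T. Loop 2 (z = 0.0289 m): B₂ = 3.12×10⁻⁵ T.
The fields add: B = B₁ + B₂ = 6.24×10⁻⁵ T.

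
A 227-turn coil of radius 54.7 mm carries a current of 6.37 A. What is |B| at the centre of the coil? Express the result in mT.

B ≈ 16.6 mT

For an N-turn flat coil, B = Nμ₀I/(2R) with R = 0.0547 m.
B = 227 × 7.32×10⁻⁵ T = 1.66×10⁻² T.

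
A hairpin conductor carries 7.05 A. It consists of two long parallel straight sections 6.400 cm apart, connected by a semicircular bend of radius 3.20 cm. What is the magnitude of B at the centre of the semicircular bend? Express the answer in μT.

B ≈ 113 μT

The semicircular arc contributes B_arc = μ₀I·π/(4πR) = μ₀I/(4R) = 6.92×10⁻⁵ T.
Each semi-infinite lead is at perpendicular distance R = 0.032 m from the centre, with the perpendicular foot at its near end, so it contributes μ₀I/(4πR); both point the same way, together 4.41×10⁻⁵ T.
Arc and leads all point the same direction: B = 6.92×10⁻⁵ + 4.41×10⁻⁵ = 1.13×10⁻⁴ T.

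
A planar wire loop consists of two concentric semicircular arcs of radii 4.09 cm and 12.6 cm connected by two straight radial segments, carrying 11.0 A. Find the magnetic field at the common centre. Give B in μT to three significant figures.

The radial connectors point toward the centre, so dl × r̂ = 0 and they contribute nothing.
Each semicircle gives μ₀I/(4R): inner arc 8.45×10⁻⁵ T, outer arc 2.74×10⁻⁵ T.
The two arcs carry current in opposite angular senses, so their fields oppose: B = |8.45×10⁻⁵ − 2.74×10⁻⁵| = 5.71×10⁻⁵ T.

B ≈ 57.1 μT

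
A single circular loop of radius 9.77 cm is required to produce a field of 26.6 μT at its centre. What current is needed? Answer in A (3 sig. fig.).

At the centre of a circular loop B = μ₀I/(2R), so I = 2RB/μ₀.
With R = 0.0977 m, I = 2 × 0.0977 × 2.66×10⁻⁵ / (4π×10⁻⁷) = 4.14 A.

I ≈ 4.14 A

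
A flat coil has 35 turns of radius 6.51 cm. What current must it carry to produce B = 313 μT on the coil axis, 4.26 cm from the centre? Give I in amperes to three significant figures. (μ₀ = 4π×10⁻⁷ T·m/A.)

I ≈ 1.58 A

For an N-turn coil, B = Nμ₀IR²/[2(R²+z²)^(3/2)] with R = 0.0651 m, z = 0.0426 m, so I = 2B(R²+z²)^(3/2)/(Nμ₀R²) = 2 × 3.13×10⁻⁴ × 4.71×10⁻⁴ / (35 × 4π×10⁻⁷ × 0.004238) = 1.58 A.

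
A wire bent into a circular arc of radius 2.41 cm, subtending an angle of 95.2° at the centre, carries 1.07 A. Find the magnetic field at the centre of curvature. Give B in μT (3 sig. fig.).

The Biot–Savart field of a circular arc at its centre is B = μ₀Iφ/(4πR), with φ = 1.662 rad.
B = (4π×10⁻⁷ × 1.07 × 1.662) / (4π × 0.0241) = 7.38×10⁻⁶ T.

B ≈ 7.38 μT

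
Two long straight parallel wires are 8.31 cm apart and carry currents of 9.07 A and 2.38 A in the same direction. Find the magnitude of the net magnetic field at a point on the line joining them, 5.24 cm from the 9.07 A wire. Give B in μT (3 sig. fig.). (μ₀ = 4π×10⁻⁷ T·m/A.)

Each long wire gives B = μ₀I/(2πd). Distances are d₁ = 0.0524 m and d₂ = 0.0307 m.
B₁ = 3.46×10⁻⁵ T, B₂ = 1.55×10⁻⁵ T.
Between parallel currents the two contributions point in opposite directions, so they subtract. B = |B₁ − B₂| = |3.46×10⁻⁵ − 1.55×10⁻⁵| = 1.91×10⁻⁵ T.

B ≈ 19.1 μT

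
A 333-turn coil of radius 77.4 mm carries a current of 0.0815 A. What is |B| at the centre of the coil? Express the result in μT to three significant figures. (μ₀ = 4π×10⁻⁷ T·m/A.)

B ≈ 220 μT

For an N-turn flat coil, B = Nμ₀I/(2R) with R = 0.0774 m.
B = 333 × 6.62×10⁻⁷ T = 2.20×10⁻⁴ T.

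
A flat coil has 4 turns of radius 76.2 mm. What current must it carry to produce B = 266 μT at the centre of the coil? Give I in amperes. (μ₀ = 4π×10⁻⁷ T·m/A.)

I ≈ 8.06 A

For an N-turn coil, B = Nμ₀I/(2R) with R = 0.0762 m, so I = 2RB/(Nμ₀) = 2 × 0.0762 × 2.66×10⁻⁴ / (4 × 4π×10⁻⁷) = 8.06 A.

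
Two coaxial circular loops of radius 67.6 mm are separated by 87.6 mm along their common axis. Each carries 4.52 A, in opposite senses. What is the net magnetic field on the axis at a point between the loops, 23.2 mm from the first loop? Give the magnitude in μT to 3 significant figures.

Each loop contributes B = μ₀IR²/[2(R²+z²)^(3/2)] on the axis, with z measured from that loop.
Loop 1 (z = 0.0232 m): B₁ = 3.55×10⁻⁵ T. Loop 2 (z = 0.0644 m): B₂ = 1.59×10⁻⁵ T.
The fields oppose: B = |B₁ − B₂| = 1.96×10⁻⁵ T.

B ≈ 19.6 μT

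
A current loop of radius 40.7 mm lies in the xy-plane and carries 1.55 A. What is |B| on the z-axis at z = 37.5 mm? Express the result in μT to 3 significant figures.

B ≈ 9.52 μT

On the axis of a circular loop, B = μ₀IR² / [2(R²+z²)^(3/2)].
R² + z² = (0.0407)² + (0.0375)² = 0.003063 m², and (R²+z²)^(3/2) = 1.69×10⁻⁴ m³.
B = (4π×10⁻⁷ × 1.55 × 0.001656) / (2 × 1.69×10⁻⁴) = 9.52×10⁻⁶ T.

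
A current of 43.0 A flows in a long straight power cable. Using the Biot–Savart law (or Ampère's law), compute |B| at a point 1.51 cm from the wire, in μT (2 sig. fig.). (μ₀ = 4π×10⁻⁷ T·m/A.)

B ≈ 570 μT

For an infinitely long straight wire, B = μ₀I/(2πd).
B = (4π×10⁻⁷ × 43.0) / (2π × 0.0151) = 5.70×10⁻⁴ T.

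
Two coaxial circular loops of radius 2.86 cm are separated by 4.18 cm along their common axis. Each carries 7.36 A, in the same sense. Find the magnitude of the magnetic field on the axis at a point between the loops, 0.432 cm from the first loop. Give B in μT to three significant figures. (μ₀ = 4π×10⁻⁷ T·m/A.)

B ≈ 192 μT

Each loop contributes B = μ₀IR²/[2(R²+z²)^(3/2)] on the axis, with z measured from that loop.
Loop 1 (z = 0.00432 m): B₁ = 1.56×10⁻⁴ T. Loop 2 (z = 0.03748 m): B₂ = 3.61×10⁻⁵ T.
The fields add: B = B₁ + B₂ = 1.92×10⁻⁴ T.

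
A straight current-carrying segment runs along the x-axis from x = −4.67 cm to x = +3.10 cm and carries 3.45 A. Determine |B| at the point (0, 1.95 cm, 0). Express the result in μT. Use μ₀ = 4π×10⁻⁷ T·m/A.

B ≈ 31.3 μT

For a finite straight segment, B = (μ₀I/4πd)(sinθ₁ + sinθ₂), where θ₁, θ₂ are the angles from the perpendicular to each end.
The perpendicular distance is d = 0.0195 m; the end-offsets along the wire are a = 0.0467 m and b = 0.031 m.
sinθ₁ = 0.0467/√(0.0467²+0.0195²) = 0.9228; sinθ₂ = 0.031/√(0.031²+0.0195²) = 0.8465.
B = (4π×10⁻⁷ × 3.45) / (4π × 0.0195) × (0.9228 + 0.8465) = 3.13×10⁻⁵ T.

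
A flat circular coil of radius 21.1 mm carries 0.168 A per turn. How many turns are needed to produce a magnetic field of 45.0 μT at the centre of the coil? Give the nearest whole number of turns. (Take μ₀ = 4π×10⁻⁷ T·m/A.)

N = 9

For an N-turn coil, B = Nμ₀I/(2R). A single turn gives B₁ = 5.00×10⁻⁶ T with R = 0.0211 m.
N = B/B₁ = 4.50×10⁻⁵ / 5.00×10⁻⁶ = 9.00.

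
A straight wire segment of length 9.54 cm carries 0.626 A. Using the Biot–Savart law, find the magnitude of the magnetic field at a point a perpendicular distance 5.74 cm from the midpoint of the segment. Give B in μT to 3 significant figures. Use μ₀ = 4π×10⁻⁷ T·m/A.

B ≈ 1.39 μT

For a finite straight segment, B = (μ₀I/4πd)(sinθ₁ + sinθ₂), where θ₁, θ₂ are the angles from the perpendicular to each end.
The perpendicular from the point meets the wire at its midpoint, so each end is L/2 = 0.0477 m away along the wire.
sinθ₁ = 0.0477/√(0.0477²+0.0574²) = 0.6391; sinθ₂ = 0.0477/√(0.0477²+0.0574²) = 0.6391.
B = (4π×10⁻⁷ × 0.626) / (4π × 0.0574) × (0.6391 + 0.6391) = 1.39×10⁻⁶ T.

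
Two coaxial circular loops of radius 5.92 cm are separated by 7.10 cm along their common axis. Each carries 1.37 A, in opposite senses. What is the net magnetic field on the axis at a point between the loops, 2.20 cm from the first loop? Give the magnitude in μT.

Each loop contributes B = μ₀IR²/[2(R²+z²)^(3/2)] on the axis, with z measured from that loop.
Loop 1 (z = 0.022 m): B₁ = 1.20×10⁻⁵ T. Loop 2 (z = 0.049 m): B₂ = 6.65×10⁻⁶ T.
The fields oppose: B = |B₁ − B₂| = 5.33×10⁻⁶ T.

B ≈ 5.33 μT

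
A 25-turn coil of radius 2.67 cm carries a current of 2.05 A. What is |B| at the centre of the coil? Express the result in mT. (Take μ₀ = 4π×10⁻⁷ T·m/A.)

For an N-turn flat coil, B = Nμ₀I/(2R) with R = 0.0267 m.
B = 25 × 4.82×10⁻⁵ T = 1.21×10⁻³ T.

B ≈ 1.21 mT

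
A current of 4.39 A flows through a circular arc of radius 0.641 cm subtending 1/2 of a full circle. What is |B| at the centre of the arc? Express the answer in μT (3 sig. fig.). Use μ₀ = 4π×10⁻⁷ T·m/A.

The Biot–Savart field of a circular arc at its centre is B = μ₀Iφ/(4πR), with φ = 3.142 rad.
B = (4π×10⁻⁷ × 4.39 × 3.142) / (4π × 0.00641) = 2.15×10⁻⁴ T.

B ≈ 215 μT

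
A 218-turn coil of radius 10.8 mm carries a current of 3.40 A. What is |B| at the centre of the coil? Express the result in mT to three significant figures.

B ≈ 43.1 mT

For an N-turn flat coil, B = Nμ₀I/(2R) with R = 0.0108 m.
B = 218 × 1.98×10⁻⁴ T = 4.31×10⁻² T.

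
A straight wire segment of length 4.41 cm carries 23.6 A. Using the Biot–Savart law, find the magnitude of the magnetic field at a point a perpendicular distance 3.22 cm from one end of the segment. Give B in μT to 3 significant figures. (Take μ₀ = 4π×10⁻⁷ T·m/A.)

B ≈ 59.2 μT

For a finite straight segment, B = (μ₀I/4πd)(sinθ₁ + sinθ₂), where θ₁, θ₂ are the angles from the perpendicular to each end.
The perpendicular foot is at one end, so the two end-offsets along the wire are 0 and L = 0.0441 m.
sinθ₁ = 0/√(0²+0.0322²) = 0.0000; sinθ₂ = 0.0441/√(0.0441²+0.0322²) = 0.8076.
B = (4π×10⁻⁷ × 23.6) / (4π × 0.0322) × (0.0000 + 0.8076) = 5.92×10⁻⁵ T.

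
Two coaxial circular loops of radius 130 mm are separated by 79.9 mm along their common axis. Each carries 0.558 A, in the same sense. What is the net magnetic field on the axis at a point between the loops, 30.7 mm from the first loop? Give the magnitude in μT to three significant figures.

Each loop contributes B = μ₀IR²/[2(R²+z²)^(3/2)] on the axis, with z measured from that loop.
Loop 1 (z = 0.0307 m): B₁ = 2.49×10⁻⁶ T. Loop 2 (z = 0.0492 m): B₂ = 2.21×10⁻⁶ T.
The fields add: B = B₁ + B₂ = 4.69×10⁻⁶ T.

B ≈ 4.69 μT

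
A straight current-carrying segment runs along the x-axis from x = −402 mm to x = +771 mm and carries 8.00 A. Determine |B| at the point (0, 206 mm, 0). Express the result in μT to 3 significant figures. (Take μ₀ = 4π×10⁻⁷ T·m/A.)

For a finite straight segment, B = (μ₀I/4πd)(sinθ₁ + sinθ₂), where θ₁, θ₂ are the angles from the perpendicular to each end.
The perpendicular distance is d = 0.206 m; the end-offsets along the wire are a = 0.402 m and b = 0.771 m.
sinθ₁ = 0.402/√(0.402²+0.206²) = 0.8900; sinθ₂ = 0.771/√(0.771²+0.206²) = 0.9661.
B = (4π×10⁻⁷ × 8.00) / (4π × 0.206) × (0.8900 + 0.9661) = 7.21×10⁻⁶ T.

B ≈ 7.21 μT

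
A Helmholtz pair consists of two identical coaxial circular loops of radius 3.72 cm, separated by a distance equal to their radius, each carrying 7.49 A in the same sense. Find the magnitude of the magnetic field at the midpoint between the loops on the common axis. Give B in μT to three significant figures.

Each loop contributes B = μ₀IR²/[2(R²+z²)^(3/2)] on the axis, with z measured from that loop.
Loop 1 (z = 0.0186 m): B₁ = 9.05×10⁻⁵ T. Loop 2 (z = 0.0186 m): B₂ = 9.05×10⁻⁵ T.
The fields add: B = B₁ + B₂ = 1.81×10⁻⁴ T.

B ≈ 181 μT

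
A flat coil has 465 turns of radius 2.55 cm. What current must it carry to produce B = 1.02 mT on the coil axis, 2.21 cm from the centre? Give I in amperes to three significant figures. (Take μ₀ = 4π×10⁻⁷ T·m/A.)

For an N-turn coil, B = Nμ₀IR²/[2(R²+z²)^(3/2)] with R = 0.0255 m, z = 0.0221 m, so I = 2B(R²+z²)^(3/2)/(Nμ₀R²) = 2 × 1.02×10⁻³ × 3.84×10⁻⁵ / (465 × 4π×10⁻⁷ × 0.0006502) = 0.206 A.

I ≈ 0.206 A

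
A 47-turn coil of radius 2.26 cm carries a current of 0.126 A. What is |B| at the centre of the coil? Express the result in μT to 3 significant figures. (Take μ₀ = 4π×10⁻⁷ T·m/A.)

B ≈ 165 μT

For an N-turn flat coil, B = Nμ₀I/(2R) with R = 0.0226 m.
B = 47 × 3.50×10⁻⁶ T = 1.65×10⁻⁴ T.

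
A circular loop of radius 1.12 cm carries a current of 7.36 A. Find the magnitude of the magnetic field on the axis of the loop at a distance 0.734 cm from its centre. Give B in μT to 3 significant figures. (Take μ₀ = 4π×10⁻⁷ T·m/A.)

On the axis of a circular loop, B = μ₀IR² / [2(R²+z²)^(3/2)].
R² + z² = (0.0112)² + (0.00734)² = 0.0001793 m², and (R²+z²)^(3/2) = 2.40×10⁻⁶ m³.
B = (4π×10⁻⁷ × 7.36 × 0.0001254) / (2 × 2.40×10⁻⁶) = 2.42×10⁻⁴ T.

B ≈ 242 μT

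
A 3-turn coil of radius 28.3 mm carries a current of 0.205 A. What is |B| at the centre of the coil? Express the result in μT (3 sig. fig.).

B ≈ 13.7 μT

For an N-turn flat coil, B = Nμ₀I/(2R) with R = 0.0283 m.
B = 3 × 4.55×10⁻⁶ T = 1.37×10⁻⁵ T.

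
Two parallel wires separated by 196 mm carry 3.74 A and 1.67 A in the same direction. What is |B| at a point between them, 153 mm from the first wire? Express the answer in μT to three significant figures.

B ≈ 2.88 μT

Each long wire gives B = μ₀I/(2πd). Distances are d₁ = 0.153 m and d₂ = 0.043 m.
B₁ = 4.89×10⁻⁶ T, B₂ = 7.77×10⁻⁶ T.
Between parallel currents the two contributions point in opposite directions, so they subtract. B = |B₁ − B₂| = |4.89×10⁻⁶ − 7.77×10⁻⁶| = 2.88×10⁻⁶ T.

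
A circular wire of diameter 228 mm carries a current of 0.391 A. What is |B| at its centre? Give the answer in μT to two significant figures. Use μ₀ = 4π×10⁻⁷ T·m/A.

B ≈ 2.2 μT

At the centre of a circular loop the Biot–Savart law gives B = μ₀I/(2R) (so R = 0.114 m).
B = (4π×10⁻⁷ × 0.391) / (2 × 0.114) = 2.16×10⁻⁶ T.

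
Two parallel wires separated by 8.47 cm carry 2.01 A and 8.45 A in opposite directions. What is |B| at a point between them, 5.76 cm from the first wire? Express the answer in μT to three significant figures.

B ≈ 69.3 μT

Each long wire gives B = μ₀I/(2πd). Distances are d₁ = 0.0576 m and d₂ = 0.0271 m.
B₁ = 6.98×10⁻⁶ T, B₂ = 6.24×10⁻⁵ T.
Between antiparallel currents both contributions point the same way, so they add. B = B₁ + B₂ = 6.98×10⁻⁶ + 6.24×10⁻⁵ = 6.93×10⁻⁵ T.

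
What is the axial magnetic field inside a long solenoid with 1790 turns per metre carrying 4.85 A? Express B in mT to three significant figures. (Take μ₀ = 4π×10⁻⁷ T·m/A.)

B ≈ 10.9 mT

Inside a long solenoid, B = μ₀nI with n = 1790 turns/m.
B = 4π×10⁻⁷ × 1790 × 4.85 = 1.09×10⁻² T.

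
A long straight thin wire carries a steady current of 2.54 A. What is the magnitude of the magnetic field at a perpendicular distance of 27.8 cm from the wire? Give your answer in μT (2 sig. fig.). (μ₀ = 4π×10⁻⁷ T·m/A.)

For an infinitely long straight wire, B = μ₀I/(2πd).
B = (4π×10⁻⁷ × 2.54) / (2π × 0.278) = 1.83×10⁻⁶ T.

B ≈ 1.8 μT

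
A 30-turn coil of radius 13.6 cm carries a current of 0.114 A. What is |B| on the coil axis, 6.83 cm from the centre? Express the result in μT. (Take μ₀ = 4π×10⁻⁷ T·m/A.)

For an N-turn flat coil, B = Nμ₀IR²/[2(R²+z²)^(3/2)] with R = 0.136 m, z = 0.0683 m.
B = 30 × 3.76×10⁻⁷ T = 1.13×10⁻⁵ T.

B ≈ 11.3 μT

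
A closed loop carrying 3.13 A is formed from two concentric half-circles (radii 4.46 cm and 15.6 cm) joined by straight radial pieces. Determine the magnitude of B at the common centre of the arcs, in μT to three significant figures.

B ≈ 15.7 μT

The radial connectors point toward the centre, so dl × r̂ = 0 and they contribute nothing.
Each semicircle gives μ₀I/(4R): inner arc 2.20×10⁻⁵ T, outer arc 6.30×10⁻⁶ T.
The two arcs carry current in opposite angular senses, so their fields oppose: B = |2.20×10⁻⁵ − 6.30×10⁻⁶| = 1.57×10⁻⁵ T.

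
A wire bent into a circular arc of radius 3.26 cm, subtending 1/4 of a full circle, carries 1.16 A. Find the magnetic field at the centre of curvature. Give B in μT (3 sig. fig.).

B ≈ 5.59 μT

The Biot–Savart field of a circular arc at its centre is B = μ₀Iφ/(4πR), with φ = 1.571 rad.
B = (4π×10⁻⁷ × 1.16 × 1.571) / (4π × 0.0326) = 5.59×10⁻⁶ T.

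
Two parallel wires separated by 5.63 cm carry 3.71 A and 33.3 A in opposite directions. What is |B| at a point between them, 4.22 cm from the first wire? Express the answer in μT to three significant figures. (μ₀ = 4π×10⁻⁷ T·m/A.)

Each long wire gives B = μ₀I/(2πd). Distances are d₁ = 0.0422 m and d₂ = 0.0141 m.
B₁ = 1.76×10⁻⁵ T, B₂ = 4.72×10⁻⁴ T.
Between antiparallel currents both contributions point the same way, so they add. B = B₁ + B₂ = 1.76×10⁻⁵ + 4.72×10⁻⁴ = 4.90×10⁻⁴ T.

B ≈ 490 μT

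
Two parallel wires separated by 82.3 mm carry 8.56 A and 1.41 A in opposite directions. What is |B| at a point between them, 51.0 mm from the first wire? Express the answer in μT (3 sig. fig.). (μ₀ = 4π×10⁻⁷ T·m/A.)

B ≈ 42.6 μT

Each long wire gives B = μ₀I/(2πd). Distances are d₁ = 0.051 m and d₂ = 0.0313 m.
B₁ = 3.36×10⁻⁵ T, B₂ = 9.01×10⁻⁶ T.
Between antiparallel currents both contributions point the same way, so they add. B = B₁ + B₂ = 3.36×10⁻⁵ + 9.01×10⁻⁶ = 4.26×10⁻⁵ T.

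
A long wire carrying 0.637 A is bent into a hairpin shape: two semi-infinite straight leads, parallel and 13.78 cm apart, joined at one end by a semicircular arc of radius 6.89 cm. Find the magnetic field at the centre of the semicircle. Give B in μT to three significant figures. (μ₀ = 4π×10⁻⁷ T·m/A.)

The semicircular arc contributes B_arc = μ₀I·π/(4πR) = μ₀I/(4R) = 2.90×10⁻⁶ T.
Each semi-infinite lead is at perpendicular distance R = 0.0689 m from the centre, with the perpendicular foot at its near end, so it contributes μ₀I/(4πR); both point the same way, together 1.85×10⁻⁶ T.
Arc and leads all point the same direction: B = 2.90×10⁻⁶ + 1.85×10⁻⁶ = 4.75×10⁻⁶ T.

B ≈ 4.75 μT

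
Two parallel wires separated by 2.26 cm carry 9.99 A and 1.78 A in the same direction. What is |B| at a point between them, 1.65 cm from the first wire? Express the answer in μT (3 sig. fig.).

B ≈ 62.7 μT

Each long wire gives B = μ₀I/(2πd). Distances are d₁ = 0.0165 m and d₂ = 0.0061 m.
B₁ = 1.21×10⁻⁴ T, B₂ = 5.84×10⁻⁵ T.
Between parallel currents the two contributions point in opposite directions, so they subtract. B = |B₁ − B₂| = |1.21×10⁻⁴ − 5.84×10⁻⁵| = 6.27×10⁻⁵ T.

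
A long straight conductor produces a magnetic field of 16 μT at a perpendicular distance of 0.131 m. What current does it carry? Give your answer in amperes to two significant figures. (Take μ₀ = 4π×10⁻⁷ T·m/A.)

I ≈ 10 A

For a long straight wire B = μ₀I/(2πd), so I = 2πdB/μ₀.
I = 2π × 0.131 × 1.60×10⁻⁵ / (4π×10⁻⁷) = 10.5 A.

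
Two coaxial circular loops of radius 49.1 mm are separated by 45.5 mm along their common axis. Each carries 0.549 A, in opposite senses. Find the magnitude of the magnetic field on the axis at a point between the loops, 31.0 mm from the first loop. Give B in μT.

Each loop contributes B = μ₀IR²/[2(R²+z²)^(3/2)] on the axis, with z measured from that loop.
Loop 1 (z = 0.031 m): B₁ = 4.25×10⁻⁶ T. Loop 2 (z = 0.0145 m): B₂ = 6.20×10⁻⁶ T.
The fields oppose: B = |B₁ − B₂| = 1.95×10⁻⁶ T.

B ≈ 1.95 μT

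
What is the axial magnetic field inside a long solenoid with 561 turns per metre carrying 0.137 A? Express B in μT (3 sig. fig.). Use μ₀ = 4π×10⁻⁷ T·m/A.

B ≈ 96.6 μT

Inside a long solenoid, B = μ₀nI with n = 561 turns/m.
B = 4π×10⁻⁷ × 561 × 0.137 = 9.66×10⁻⁵ T.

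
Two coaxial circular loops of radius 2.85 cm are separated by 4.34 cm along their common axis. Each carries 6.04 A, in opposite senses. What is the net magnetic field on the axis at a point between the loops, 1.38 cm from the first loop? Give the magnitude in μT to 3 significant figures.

Each loop contributes B = μ₀IR²/[2(R²+z²)^(3/2)] on the axis, with z measured from that loop.
Loop 1 (z = 0.0138 m): B₁ = 9.71×10⁻⁵ T. Loop 2 (z = 0.0296 m): B₂ = 4.44×10⁻⁵ T.
The fields oppose: B = |B₁ − B₂| = 5.27×10⁻⁵ T.

B ≈ 52.7 μT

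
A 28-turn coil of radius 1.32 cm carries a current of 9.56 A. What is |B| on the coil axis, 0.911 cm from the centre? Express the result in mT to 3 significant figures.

For an N-turn flat coil, B = Nμ₀IR²/[2(R²+z²)^(3/2)] with R = 0.0132 m, z = 0.00911 m.
B = 28 × 2.54×10⁻⁴ T = 7.10×10⁻³ T.

B ≈ 7.10 mT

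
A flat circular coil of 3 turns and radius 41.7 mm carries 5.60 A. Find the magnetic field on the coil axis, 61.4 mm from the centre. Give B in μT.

B ≈ 44.9 μT

For an N-turn flat coil, B = Nμ₀IR²/[2(R²+z²)^(3/2)] with R = 0.0417 m, z = 0.0614 m.
B = 3 × 1.50×10⁻⁵ T = 4.49×10⁻⁵ T.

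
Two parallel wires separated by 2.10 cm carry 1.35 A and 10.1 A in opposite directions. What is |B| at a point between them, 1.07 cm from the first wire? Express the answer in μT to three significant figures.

B ≈ 221 μT

Each long wire gives B = μ₀I/(2πd). Distances are d₁ = 0.0107 m and d₂ = 0.0103 m.
B₁ = 2.52×10⁻⁵ T, B₂ = 1.96×10⁻⁴ T.
Between antiparallel currents both contributions point the same way, so they add. B = B₁ + B₂ = 2.52×10⁻⁵ + 1.96×10⁻⁴ = 2.21×10⁻⁴ T.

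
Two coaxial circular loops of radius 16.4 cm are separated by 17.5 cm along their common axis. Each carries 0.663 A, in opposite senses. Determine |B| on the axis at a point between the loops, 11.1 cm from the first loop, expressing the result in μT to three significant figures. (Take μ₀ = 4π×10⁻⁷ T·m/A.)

B ≈ 0.611 μT

Each loop contributes B = μ₀IR²/[2(R²+z²)^(3/2)] on the axis, with z measured from that loop.
Loop 1 (z = 0.111 m): B₁ = 1.44×10⁻⁶ T. Loop 2 (z = 0.064 m): B₂ = 2.05×10⁻⁶ T.
The fields oppose: B = |B₁ − B₂| = 6.11×10⁻⁷ T.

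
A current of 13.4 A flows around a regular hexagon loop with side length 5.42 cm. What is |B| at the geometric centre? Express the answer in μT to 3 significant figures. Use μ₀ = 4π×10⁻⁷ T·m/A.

B ≈ 171 μT

Each side is a finite straight segment at perpendicular distance d = a/(2 tan(π/6)) = 0.04694 m from the centre, with end-angles ±π/6.
One side contributes B₁ = (μ₀I/4πd)·2 sin(π/6) = 2.85×10⁻⁵ T.
All 6 sides add in the same direction: B = 6 × 2.85×10⁻⁵ = 1.71×10⁻⁴ T.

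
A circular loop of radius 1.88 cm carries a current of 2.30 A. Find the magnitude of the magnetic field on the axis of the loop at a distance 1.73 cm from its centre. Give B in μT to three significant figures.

On the axis of a circular loop, B = μ₀IR² / [2(R²+z²)^(3/2)].
R² + z² = (0.0188)² + (0.0173)² = 0.0006527 m², and (R²+z²)^(3/2) = 1.67×10⁻⁵ m³.
B = (4π×10⁻⁷ × 2.30 × 0.0003534) / (2 × 1.67×10⁻⁵) = 3.06×10⁻⁵ T.

B ≈ 30.6 μT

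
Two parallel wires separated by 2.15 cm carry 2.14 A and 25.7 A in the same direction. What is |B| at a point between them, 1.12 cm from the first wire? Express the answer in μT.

Each long wire gives B = μ₀I/(2πd). Distances are d₁ = 0.0112 m and d₂ = 0.0103 m.
B₁ = 3.82×10⁻⁵ T, B₂ = 4.99×10⁻⁴ T.
Between parallel currents the two contributions point in opposite directions, so they subtract. B = |B₁ − B₂| = |3.82×10⁻⁵ − 4.99×10⁻⁴| = 4.61×10⁻⁴ T.

B ≈ 461 μT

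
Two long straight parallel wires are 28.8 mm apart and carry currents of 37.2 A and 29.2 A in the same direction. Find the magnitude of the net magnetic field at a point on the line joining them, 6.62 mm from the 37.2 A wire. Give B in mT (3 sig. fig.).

B ≈ 0.861 mT

Each long wire gives B = μ₀I/(2πd). Distances are d₁ = 0.00662 m and d₂ = 0.02218 m.
B₁ = 1.12×10⁻³ T, B₂ = 2.63×10⁻⁴ T.
Between parallel currents the two contributions point in opposite directions, so they subtract. B = |B₁ − B₂| = |1.12×10⁻³ − 2.63×10⁻⁴| = 8.61×10⁻⁴ T.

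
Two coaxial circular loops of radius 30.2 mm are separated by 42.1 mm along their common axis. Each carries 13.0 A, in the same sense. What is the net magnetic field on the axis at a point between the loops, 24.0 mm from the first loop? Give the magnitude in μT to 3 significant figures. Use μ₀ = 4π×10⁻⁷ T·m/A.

Each loop contributes B = μ₀IR²/[2(R²+z²)^(3/2)] on the axis, with z measured from that loop.
Loop 1 (z = 0.024 m): B₁ = 1.30×10⁻⁴ T. Loop 2 (z = 0.0181 m): B₂ = 1.71×10⁻⁴ T.
The fields add: B = B₁ + B₂ = 3.00×10⁻⁴ T.

B ≈ 300 μT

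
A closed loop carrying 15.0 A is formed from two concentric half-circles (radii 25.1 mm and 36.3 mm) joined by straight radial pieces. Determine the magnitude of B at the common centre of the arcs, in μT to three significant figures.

The radial connectors point toward the centre, so dl × r̂ = 0 and they contribute nothing.
Each semicircle gives μ₀I/(4R): inner arc 1.88×10⁻⁴ T, outer arc 1.30×10⁻⁴ T.
The two arcs carry current in opposite angular senses, so their fields oppose: B = |1.88×10⁻⁴ − 1.30×10⁻⁴| = 5.79×10⁻⁵ T.

B ≈ 57.9 μT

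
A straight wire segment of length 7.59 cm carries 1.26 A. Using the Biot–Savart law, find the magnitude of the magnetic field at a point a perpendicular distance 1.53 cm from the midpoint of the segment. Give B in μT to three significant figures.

For a finite straight segment, B = (μ₀I/4πd)(sinθ₁ + sinθ₂), where θ₁, θ₂ are the angles from the perpendicular to each end.
The perpendicular from the point meets the wire at its midpoint, so each end is L/2 = 0.03795 m away along the wire.
sinθ₁ = 0.03795/√(0.03795²+0.0153²) = 0.9275; sinθ₂ = 0.03795/√(0.03795²+0.0153²) = 0.9275.
B = (4π×10⁻⁷ × 1.26) / (4π × 0.0153) × (0.9275 + 0.9275) = 1.53×10⁻⁵ T.

B ≈ 15.3 μT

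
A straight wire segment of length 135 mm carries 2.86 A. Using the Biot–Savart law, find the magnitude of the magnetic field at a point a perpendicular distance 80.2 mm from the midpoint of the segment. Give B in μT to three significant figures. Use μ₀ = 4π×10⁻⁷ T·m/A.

For a finite straight segment, B = (μ₀I/4πd)(sinθ₁ + sinθ₂), where θ₁, θ₂ are the angles from the perpendicular to each end.
The perpendicular from the point meets the wire at its midpoint, so each end is L/2 = 0.0675 m away along the wire.
sinθ₁ = 0.0675/√(0.0675²+0.0802²) = 0.6439; sinθ₂ = 0.0675/√(0.0675²+0.0802²) = 0.6439.
B = (4π×10⁻⁷ × 2.86) / (4π × 0.0802) × (0.6439 + 0.6439) = 4.59×10⁻⁶ T.

B ≈ 4.59 μT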